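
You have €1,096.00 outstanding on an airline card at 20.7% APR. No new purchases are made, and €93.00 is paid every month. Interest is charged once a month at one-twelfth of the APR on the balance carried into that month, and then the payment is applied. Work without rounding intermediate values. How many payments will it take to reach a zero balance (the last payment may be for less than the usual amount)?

Monthly rate r = 20.7%/12 = 1.725% = 0.01725.
Recurrence: B ← B·(1+r) − €93.00.
Month 1: interest €18.91; balance after payment €1,021.91.
Month 2: interest €17.63; balance after payment €946.53.
Closed form: n = −ln(1 − rB₀/P)/ln(1+r) = −ln(0.79671)/ln(1.01725) ≈ 13.288, so the balance reaches zero during payment 14.

14 payments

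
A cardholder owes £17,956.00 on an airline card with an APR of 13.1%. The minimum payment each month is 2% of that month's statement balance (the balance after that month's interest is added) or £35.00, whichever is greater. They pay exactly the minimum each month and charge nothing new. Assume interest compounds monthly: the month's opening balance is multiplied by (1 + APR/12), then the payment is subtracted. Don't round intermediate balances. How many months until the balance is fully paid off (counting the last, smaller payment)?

322 months

Monthly rate r = 13.1%/12 = 1.09167% = 0.0109167.
While 2% of the post-interest balance exceeds £35.00, each month B ← (B·(1+r))·(1 − 0.02), i.e. B shrinks by the factor (1+r)·0.98 = 0.9907.
This holds for months 1–251. Entering month 252 the balance is £1,719.92; 2% of the post-interest balance is now below £35.00, so the flat £35.00 minimum applies from here.
From month 252 a fixed £35.00 at rate r clears £1,719.92 in 71 more payments. Total: 251 + 71 = 322 months.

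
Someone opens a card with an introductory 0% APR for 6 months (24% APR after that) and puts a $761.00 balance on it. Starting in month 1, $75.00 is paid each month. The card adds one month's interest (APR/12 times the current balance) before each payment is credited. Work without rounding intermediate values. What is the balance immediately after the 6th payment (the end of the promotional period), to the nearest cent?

Promo months 1–6 at r₀ = 0%/12 = 0; months 7+ at r₁ = 24%/12 = 0.02.
After month 6 (no interest yet): B = $761.00 − 6·$75.00 = $311.00.

$311.00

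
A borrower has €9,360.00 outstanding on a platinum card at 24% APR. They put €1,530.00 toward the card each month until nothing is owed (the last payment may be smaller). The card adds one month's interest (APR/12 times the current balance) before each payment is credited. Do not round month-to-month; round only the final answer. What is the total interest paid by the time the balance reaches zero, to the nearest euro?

€727

Monthly rate r = 24%/12 = 2% = 0.02.
Payoff takes n = ⌈−ln(1 − rB₀/P)/ln(1+r)⌉ = ⌈6.591⌉ = 7 payments; the last is €907.24.
Total paid = 6·€1,530.00 + €907.24 = €10,087.24.
Total interest = total paid − principal = €10,087.24 − €9,360.00 = €727.24.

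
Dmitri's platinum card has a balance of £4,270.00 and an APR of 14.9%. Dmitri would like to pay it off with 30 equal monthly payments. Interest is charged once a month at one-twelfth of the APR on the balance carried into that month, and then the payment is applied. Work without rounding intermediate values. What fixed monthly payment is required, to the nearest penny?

Monthly rate r = 14.9%/12 = 1.24167% = 0.0124167.
Level-payment amortization: P = B₀·r / (1 − (1+r)^(−n)) = 4270.00·0.0124167 / (1 − 1.01242^(−30)).
Denominator 1 − (1+r)^(−30) = 0.309408196.
P = 53.0192 / 0.309408196 ≈ 171.36.

£171.36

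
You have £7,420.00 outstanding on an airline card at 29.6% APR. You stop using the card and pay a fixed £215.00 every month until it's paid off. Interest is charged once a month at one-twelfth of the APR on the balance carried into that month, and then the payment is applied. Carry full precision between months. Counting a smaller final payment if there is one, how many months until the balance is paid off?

79 months

Monthly rate r = 29.6%/12 = 2.46667% = 0.0246667.
Recurrence: B ← B·(1+r) − £215.00.
Month 1: interest £183.03; balance after payment £7,388.03.
Month 2: interest £182.24; balance after payment £7,355.26.
Closed form: n = −ln(1 − rB₀/P)/ln(1+r) = −ln(0.14871)/ln(1.02467) ≈ 78.209, so the balance reaches zero during payment 79.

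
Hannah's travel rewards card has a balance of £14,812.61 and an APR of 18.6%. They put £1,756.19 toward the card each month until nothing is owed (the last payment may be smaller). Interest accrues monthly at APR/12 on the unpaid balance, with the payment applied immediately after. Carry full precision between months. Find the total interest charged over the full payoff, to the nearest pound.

Monthly rate r = 18.6%/12 = 1.55% = 0.0155.
Payoff takes n = ⌈−ln(1 − rB₀/P)/ln(1+r)⌉ = ⌈9.109⌉ = 10 payments; the last is £192.83.
Total paid = 9·£1,756.19 + £192.83 = £15,998.54.
Total interest = total paid − principal = £15,998.54 − £14,812.61 = £1,185.93.

£1,186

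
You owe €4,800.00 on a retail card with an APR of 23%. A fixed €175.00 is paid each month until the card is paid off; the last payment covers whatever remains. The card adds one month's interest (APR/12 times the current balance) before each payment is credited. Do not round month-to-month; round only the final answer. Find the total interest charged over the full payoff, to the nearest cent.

€2,076.21

Monthly rate r = 23%/12 = 1.91667% = 0.0191667.
Payoff takes n = ⌈−ln(1 − rB₀/P)/ln(1+r)⌉ = ⌈39.291⌉ = 40 payments; the last is €51.21.
Total paid = 39·€175.00 + €51.21 = €6,876.21.
Total interest = total paid − principal = €6,876.21 − €4,800.00 = €2,076.21.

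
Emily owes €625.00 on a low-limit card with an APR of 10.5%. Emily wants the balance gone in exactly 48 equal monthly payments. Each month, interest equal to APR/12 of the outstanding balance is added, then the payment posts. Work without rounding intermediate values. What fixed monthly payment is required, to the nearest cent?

€16.00

Monthly rate r = 10.5%/12 = 0.875% = 0.00875.
Level-payment amortization: P = B₀·r / (1 − (1+r)^(−n)) = 625.00·0.00875 / (1 − 1.00875^(−48)).
Denominator 1 − (1+r)^(−48) = 0.341751756.
P = 5.46875 / 0.341751756 ≈ 16.00.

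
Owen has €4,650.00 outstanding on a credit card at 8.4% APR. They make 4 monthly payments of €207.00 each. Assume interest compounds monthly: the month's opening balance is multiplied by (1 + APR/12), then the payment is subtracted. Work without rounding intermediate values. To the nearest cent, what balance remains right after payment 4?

Monthly rate r = 8.4%/12 = 0.7% = 0.007.
Each month: B ← B·(1+r) − €207.00.
Month 1: interest €32.55; balance after payment €4,475.55.
Month 2: interest €31.33; balance after payment €4,299.88.
Month 3: interest €30.10; balance after payment €4,122.98.
Month 4: interest €28.86; balance after payment €3,944.84.

€3,944.84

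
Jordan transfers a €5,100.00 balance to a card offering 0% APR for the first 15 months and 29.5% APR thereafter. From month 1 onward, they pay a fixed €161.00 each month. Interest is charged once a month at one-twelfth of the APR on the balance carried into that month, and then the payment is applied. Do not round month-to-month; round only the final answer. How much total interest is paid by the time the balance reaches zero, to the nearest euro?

€813

Promo months 1–15 at r₀ = 0%/12 = 0; months 16+ at r₁ = 29.5%/12 = 0.0245833.
After month 15 (no interest yet): B = €5,100.00 − 15·€161.00 = €2,685.00.
Then at r₁ with €161.00/mo: n₂ = −ln(1 − r₁·B/P)/ln(1+r₁) ≈ 21.72 → 22 more payments.
Total paid = 36·€161.00 + €116.98 = €5,912.98; interest = €5,912.98 − €5,100.00 = €812.98.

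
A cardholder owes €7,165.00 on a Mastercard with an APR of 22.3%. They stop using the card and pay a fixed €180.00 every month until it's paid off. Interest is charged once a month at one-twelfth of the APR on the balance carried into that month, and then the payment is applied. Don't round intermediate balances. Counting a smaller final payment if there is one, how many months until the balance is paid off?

74 months

Monthly rate r = 22.3%/12 = 1.85833% = 0.0185833.
Recurrence: B ← B·(1+r) − €180.00.
Month 1: interest €133.15; balance after payment €7,118.15.
Month 2: interest €132.28; balance after payment €7,070.43.
Closed form: n = −ln(1 − rB₀/P)/ln(1+r) = −ln(0.26028)/ln(1.01858) ≈ 73.101, so the balance reaches zero during payment 74.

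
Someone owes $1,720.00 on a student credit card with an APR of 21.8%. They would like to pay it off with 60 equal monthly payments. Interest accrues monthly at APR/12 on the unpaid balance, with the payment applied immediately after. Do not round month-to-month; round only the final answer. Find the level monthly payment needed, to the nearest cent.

Monthly rate r = 21.8%/12 = 1.81667% = 0.0181667.
Level-payment amortization: P = B₀·r / (1 − (1+r)^(−n)) = 1720.00·0.0181667 / (1 − 1.01817^(−60)).
Denominator 1 − (1+r)^(−60) = 0.660478317.
P = 31.2467 / 0.660478317 ≈ 47.31.

$47.31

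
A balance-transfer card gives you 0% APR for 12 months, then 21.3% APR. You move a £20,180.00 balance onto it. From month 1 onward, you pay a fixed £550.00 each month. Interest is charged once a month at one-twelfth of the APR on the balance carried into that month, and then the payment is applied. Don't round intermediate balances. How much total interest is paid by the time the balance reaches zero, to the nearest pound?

£4,449

Promo months 1–12 at r₀ = 0%/12 = 0; months 13+ at r₁ = 21.3%/12 = 0.01775.
After month 12 (no interest yet): B = £20,180.00 − 12·£550.00 = £13,580.00.
Then at r₁ with £550.00/mo: n₂ = −ln(1 − r₁·B/P)/ln(1+r₁) ≈ 32.78 → 33 more payments.
Total paid = 44·£550.00 + £429.24 = £24,629.24; interest = £24,629.24 − £20,180.00 = £4,449.24.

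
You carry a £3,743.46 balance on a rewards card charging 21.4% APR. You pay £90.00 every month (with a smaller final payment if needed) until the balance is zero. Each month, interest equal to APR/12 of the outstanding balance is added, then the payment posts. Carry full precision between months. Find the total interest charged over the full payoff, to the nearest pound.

Monthly rate r = 21.4%/12 = 1.78333% = 0.0178333.
Payoff takes n = ⌈−ln(1 − rB₀/P)/ln(1+r)⌉ = ⌈76.593⌉ = 77 payments; the last is £53.52.
Total paid = 76·£90.00 + £53.52 = £6,893.52.
Total interest = total paid − principal = £6,893.52 − £3,743.46 = £3,150.06.

£3,150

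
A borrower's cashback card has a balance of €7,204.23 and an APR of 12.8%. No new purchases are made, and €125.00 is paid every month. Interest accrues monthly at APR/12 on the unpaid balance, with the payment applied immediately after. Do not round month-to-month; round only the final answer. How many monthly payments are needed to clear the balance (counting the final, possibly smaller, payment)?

Monthly rate r = 12.8%/12 = 1.06667% = 0.0106667.
Recurrence: B ← B·(1+r) − €125.00.
Month 1: interest €76.85; balance after payment €7,156.08.
Month 2: interest €76.33; balance after payment €7,107.41.
Closed form: n = −ln(1 − rB₀/P)/ln(1+r) = −ln(0.38524)/ln(1.01067) ≈ 89.903, so the balance reaches zero during payment 90.

90 months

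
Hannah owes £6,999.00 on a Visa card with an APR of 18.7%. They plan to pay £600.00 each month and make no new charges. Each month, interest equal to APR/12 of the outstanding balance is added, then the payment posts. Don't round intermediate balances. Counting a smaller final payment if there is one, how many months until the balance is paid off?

13 payments

Monthly rate r = 18.7%/12 = 1.55833% = 0.0155833.
Recurrence: B ← B·(1+r) − £600.00.
Month 1: interest £109.07; balance after payment £6,508.07.
Month 2: interest £101.42; balance after payment £6,009.49.
Closed form: n = −ln(1 − rB₀/P)/ln(1+r) = −ln(0.81822)/ln(1.01558) ≈ 12.974, so the balance reaches zero during payment 13.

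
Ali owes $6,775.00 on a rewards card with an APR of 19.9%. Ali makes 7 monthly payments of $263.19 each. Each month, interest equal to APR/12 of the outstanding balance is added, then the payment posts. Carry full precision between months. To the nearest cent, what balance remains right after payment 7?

$5,665.13

Monthly rate r = 19.9%/12 = 1.65833% = 0.0165833.
Each month: B ← B·(1+r) − $263.19.
Month 1: interest $112.35; balance after payment $6,624.16.
Month 2: interest $109.85; balance after payment $6,470.82.
Month 3: interest $107.31; balance after payment $6,314.94.
Month 4: interest $104.72; balance after payment $6,156.47.
Month 5: interest $102.09; balance after payment $5,995.38.
Month 6: interest $99.42; balance after payment $5,831.61.
Month 7: interest $96.71; balance after payment $5,665.13.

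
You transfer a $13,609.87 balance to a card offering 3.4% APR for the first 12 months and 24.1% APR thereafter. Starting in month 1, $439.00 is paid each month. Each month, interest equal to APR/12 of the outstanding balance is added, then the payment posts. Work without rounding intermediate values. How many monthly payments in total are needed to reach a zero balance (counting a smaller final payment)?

Promo months 1–12 at r₀ = 3.4%/12 = 0.00283333; months 13+ at r₁ = 24.1%/12 = 0.0200833.
After month 12: iterate B ← B·(1+r₀) − $439.00 for 12 months → $8,729.01.
Then at r₁ with $439.00/mo: n₂ = −ln(1 − r₁·B/P)/ln(1+r₁) ≈ 25.63 → 26 more payments.

38 months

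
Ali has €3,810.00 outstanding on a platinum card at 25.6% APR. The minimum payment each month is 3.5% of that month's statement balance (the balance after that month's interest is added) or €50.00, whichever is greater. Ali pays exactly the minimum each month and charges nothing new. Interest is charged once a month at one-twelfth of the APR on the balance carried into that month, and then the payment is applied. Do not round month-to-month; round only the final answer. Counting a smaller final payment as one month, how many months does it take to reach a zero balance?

113 months

Monthly rate r = 25.6%/12 = 2.13333% = 0.0213333.
While 3.5% of the post-interest balance exceeds €50.00, each month B ← (B·(1+r))·(1 − 0.035), i.e. B shrinks by the factor (1+r)·0.965 = 0.98559.
This holds for months 1–70. Entering month 71 the balance is €1,378.99; 3.5% of the post-interest balance is now below €50.00, so the flat €50.00 minimum applies from here.
From month 71 a fixed €50.00 at rate r clears €1,378.99 in 43 more payments. Total: 70 + 43 = 113 months.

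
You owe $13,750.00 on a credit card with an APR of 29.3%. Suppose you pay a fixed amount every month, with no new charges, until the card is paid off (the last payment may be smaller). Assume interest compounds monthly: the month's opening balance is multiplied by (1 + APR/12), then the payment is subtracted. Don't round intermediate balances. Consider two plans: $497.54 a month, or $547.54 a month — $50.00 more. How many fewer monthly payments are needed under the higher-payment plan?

Monthly rate r = 29.3%/12 = 2.44167% = 0.0244167.
At $497.54/mo: n = ⌈−ln(1 − rB₀/P)/ln(1+r)⌉ = 47 payments (last $281.44); total interest = total paid − $13,750.00 = $9,418.28.
At $547.54/mo: 40 payments (last $204.26); total interest $7,808.32.
Payments saved = 47 − 40 = 7.

7 fewer payments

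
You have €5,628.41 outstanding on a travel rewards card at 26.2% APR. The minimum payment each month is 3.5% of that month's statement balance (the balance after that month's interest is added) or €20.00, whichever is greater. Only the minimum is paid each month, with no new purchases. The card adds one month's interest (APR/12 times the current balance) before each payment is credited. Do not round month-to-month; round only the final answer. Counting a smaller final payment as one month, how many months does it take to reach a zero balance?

209 months

Monthly rate r = 26.2%/12 = 2.18333% = 0.0218333.
While 3.5% of the post-interest balance exceeds €20.00, each month B ← (B·(1+r))·(1 − 0.035), i.e. B shrinks by the factor (1+r)·0.965 = 0.98607.
This holds for months 1–165. Entering month 166 the balance is €556.04; 3.5% of the post-interest balance is now below €20.00, so the flat €20.00 minimum applies from here.
From month 166 a fixed €20.00 at rate r clears €556.04 in 44 more payments. Total: 165 + 44 = 209 months.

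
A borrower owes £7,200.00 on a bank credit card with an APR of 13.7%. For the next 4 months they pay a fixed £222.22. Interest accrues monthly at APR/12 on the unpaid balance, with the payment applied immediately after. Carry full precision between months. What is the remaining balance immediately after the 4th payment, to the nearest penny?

Monthly rate r = 13.7%/12 = 1.14167% = 0.0114167.
Each month: B ← B·(1+r) − £222.22.
Month 1: interest £82.20; balance after payment £7,059.98.
Month 2: interest £80.60; balance after payment £6,918.36.
Month 3: interest £78.98; balance after payment £6,775.13.
Month 4: interest £77.35; balance after payment £6,630.26.

£6,630.26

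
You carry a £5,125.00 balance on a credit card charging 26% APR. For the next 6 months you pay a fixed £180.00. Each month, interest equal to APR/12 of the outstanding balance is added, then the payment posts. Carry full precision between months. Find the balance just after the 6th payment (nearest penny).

Monthly rate r = 26%/12 = 2.16667% = 0.0216667.
Each month: B ← B·(1+r) − £180.00.
Month 1: interest £111.04; balance after payment £5,056.04.
Month 2: interest £109.55; balance after payment £4,985.59.
Month 3: interest £108.02; balance after payment £4,913.61.
Month 4: interest £106.46; balance after payment £4,840.07.
Month 5: interest £104.87; balance after payment £4,764.94.
Month 6: interest £103.24; balance after payment £4,688.18.

£4,688.18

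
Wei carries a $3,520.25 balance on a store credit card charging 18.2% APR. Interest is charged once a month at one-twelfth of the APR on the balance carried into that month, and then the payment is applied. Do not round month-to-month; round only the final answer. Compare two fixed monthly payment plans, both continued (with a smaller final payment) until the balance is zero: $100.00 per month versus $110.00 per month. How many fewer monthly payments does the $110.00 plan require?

6 fewer payments

Monthly rate r = 18.2%/12 = 1.51667% = 0.0151667.
At $100.00/mo: n = ⌈−ln(1 − rB₀/P)/ln(1+r)⌉ = 51 payments (last $71.40); total interest = total paid − $3,520.25 = $1,551.15.
At $110.00/mo: 45 payments (last $14.56); total interest $1,334.31.
Payments saved = 51 − 45 = 6.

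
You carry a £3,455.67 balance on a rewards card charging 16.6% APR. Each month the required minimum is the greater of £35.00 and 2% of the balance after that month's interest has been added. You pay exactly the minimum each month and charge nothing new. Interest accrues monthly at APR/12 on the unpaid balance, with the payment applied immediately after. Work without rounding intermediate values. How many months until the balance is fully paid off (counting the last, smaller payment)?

Monthly rate r = 16.6%/12 = 1.38333% = 0.0138333.
While 2% of the post-interest balance exceeds £35.00, each month B ← (B·(1+r))·(1 − 0.02), i.e. B shrinks by the factor (1+r)·0.98 = 0.99356.
This holds for months 1–108. Entering month 109 the balance is £1,719.24; 2% of the post-interest balance is now below £35.00, so the flat £35.00 minimum applies from here.
From month 109 a fixed £35.00 at rate r clears £1,719.24 in 83 more payments. Total: 108 + 83 = 191 months.

191 months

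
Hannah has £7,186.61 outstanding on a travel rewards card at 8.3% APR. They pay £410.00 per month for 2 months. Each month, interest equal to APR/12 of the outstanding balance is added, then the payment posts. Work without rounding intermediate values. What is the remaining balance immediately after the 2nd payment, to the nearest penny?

£6,463.53

Monthly rate r = 8.3%/12 = 0.691667% = 0.00691667.
Each month: B ← B·(1+r) − £410.00.
Month 1: interest £49.71; balance after payment £6,826.32.
Month 2: interest £47.22; balance after payment £6,463.53.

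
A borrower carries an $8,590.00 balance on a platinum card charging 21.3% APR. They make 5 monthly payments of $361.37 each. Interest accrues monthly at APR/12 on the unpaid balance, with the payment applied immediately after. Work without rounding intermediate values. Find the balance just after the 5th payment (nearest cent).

$7,507.77

Monthly rate r = 21.3%/12 = 1.775% = 0.01775.
Each month: B ← B·(1+r) − $361.37.
Month 1: interest $152.47; balance after payment $8,381.10.
Month 2: interest $148.76; balance after payment $8,168.50.
Month 3: interest $144.99; balance after payment $7,952.12.
Month 4: interest $141.15; balance after payment $7,731.90.
Month 5: interest $137.24; balance after payment $7,507.77.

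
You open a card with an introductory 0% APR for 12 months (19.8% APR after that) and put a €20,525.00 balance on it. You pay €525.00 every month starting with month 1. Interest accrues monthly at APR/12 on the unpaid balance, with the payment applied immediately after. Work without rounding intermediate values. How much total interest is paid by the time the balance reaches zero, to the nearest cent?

€4,783.93

Promo months 1–12 at r₀ = 0%/12 = 0; months 13+ at r₁ = 19.8%/12 = 0.0165.
After month 12 (no interest yet): B = €20,525.00 − 12·€525.00 = €14,225.00.
Then at r₁ with €525.00/mo: n₂ = −ln(1 − r₁·B/P)/ln(1+r₁) ≈ 36.21 → 37 more payments.
Total paid = 48·€525.00 + €108.93 = €25,308.93; interest = €25,308.93 − €20,525.00 = €4,783.93.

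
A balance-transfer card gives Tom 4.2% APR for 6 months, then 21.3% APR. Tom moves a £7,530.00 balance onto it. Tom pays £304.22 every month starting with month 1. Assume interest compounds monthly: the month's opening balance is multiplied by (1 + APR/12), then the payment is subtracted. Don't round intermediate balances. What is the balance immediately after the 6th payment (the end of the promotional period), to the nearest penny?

£5,848.15

Promo months 1–6 at r₀ = 4.2%/12 = 0.0035; months 7+ at r₁ = 21.3%/12 = 0.01775.
After month 6: iterate B ← B·(1+r₀) − £304.22 for 6 months → £5,848.15.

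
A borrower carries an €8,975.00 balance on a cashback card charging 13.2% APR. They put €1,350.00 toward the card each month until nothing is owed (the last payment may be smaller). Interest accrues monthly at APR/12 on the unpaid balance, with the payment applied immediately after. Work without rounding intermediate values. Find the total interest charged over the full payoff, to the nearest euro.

€397

Monthly rate r = 13.2%/12 = 1.1% = 0.011.
Payoff takes n = ⌈−ln(1 − rB₀/P)/ln(1+r)⌉ = ⌈6.942⌉ = 7 payments; the last is €1,271.67.
Total paid = 6·€1,350.00 + €1,271.67 = €9,371.67.
Total interest = total paid − principal = €9,371.67 − €8,975.00 = €396.67.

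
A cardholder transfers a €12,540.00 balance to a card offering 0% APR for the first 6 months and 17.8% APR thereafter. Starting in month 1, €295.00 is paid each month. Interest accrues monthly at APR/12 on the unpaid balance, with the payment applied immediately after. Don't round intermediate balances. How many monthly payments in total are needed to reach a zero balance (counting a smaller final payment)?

59 months

Promo months 1–6 at r₀ = 0%/12 = 0; months 7+ at r₁ = 17.8%/12 = 0.0148333.
After month 6 (no interest yet): B = €12,540.00 − 6·€295.00 = €10,770.00.
Then at r₁ with €295.00/mo: n₂ = −ln(1 − r₁·B/P)/ln(1+r₁) ≈ 52.97 → 53 more payments.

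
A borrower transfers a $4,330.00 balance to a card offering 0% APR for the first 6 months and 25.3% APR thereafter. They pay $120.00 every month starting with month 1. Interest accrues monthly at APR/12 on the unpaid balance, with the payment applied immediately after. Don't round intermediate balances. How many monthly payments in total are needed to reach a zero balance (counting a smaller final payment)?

Promo months 1–6 at r₀ = 0%/12 = 0; months 7+ at r₁ = 25.3%/12 = 0.0210833.
After month 6 (no interest yet): B = $4,330.00 − 6·$120.00 = $3,610.00.
Then at r₁ with $120.00/mo: n₂ = −ln(1 − r₁·B/P)/ln(1+r₁) ≈ 48.21 → 49 more payments.

55 months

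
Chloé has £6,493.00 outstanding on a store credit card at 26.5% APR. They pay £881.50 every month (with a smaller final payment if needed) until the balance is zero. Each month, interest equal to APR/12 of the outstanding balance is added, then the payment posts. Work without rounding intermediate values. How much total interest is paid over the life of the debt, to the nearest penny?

Monthly rate r = 26.5%/12 = 2.20833% = 0.0220833.
Payoff takes n = ⌈−ln(1 − rB₀/P)/ln(1+r)⌉ = ⌈8.127⌉ = 9 payments; the last is £113.42.
Total paid = 8·£881.50 + £113.42 = £7,165.42.
Total interest = total paid − principal = £7,165.42 − £6,493.00 = £672.42.

£672.42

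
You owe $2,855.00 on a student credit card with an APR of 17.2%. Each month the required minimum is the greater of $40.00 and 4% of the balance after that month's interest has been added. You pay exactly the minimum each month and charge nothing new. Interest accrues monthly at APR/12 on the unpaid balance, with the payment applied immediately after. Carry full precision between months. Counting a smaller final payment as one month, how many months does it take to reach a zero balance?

71 months

Monthly rate r = 17.2%/12 = 1.43333% = 0.0143333.
While 4% of the post-interest balance exceeds $40.00, each month B ← (B·(1+r))·(1 − 0.04), i.e. B shrinks by the factor (1+r)·0.96 = 0.97376.
This holds for months 1–40. Entering month 41 the balance is $985.56; 4% of the post-interest balance is now below $40.00, so the flat $40.00 minimum applies from here.
From month 41 a fixed $40.00 at rate r clears $985.56 in 31 more payments. Total: 40 + 31 = 71 months.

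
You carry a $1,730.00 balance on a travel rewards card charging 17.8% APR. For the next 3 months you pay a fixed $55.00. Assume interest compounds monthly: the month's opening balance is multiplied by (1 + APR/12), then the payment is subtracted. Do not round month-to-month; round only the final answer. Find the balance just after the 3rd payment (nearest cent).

$1,640.67

Monthly rate r = 17.8%/12 = 1.48333% = 0.0148333.
Each month: B ← B·(1+r) − $55.00.
Month 1: interest $25.66; balance after payment $1,700.66.
Month 2: interest $25.23; balance after payment $1,670.89.
Month 3: interest $24.78; balance after payment $1,640.67.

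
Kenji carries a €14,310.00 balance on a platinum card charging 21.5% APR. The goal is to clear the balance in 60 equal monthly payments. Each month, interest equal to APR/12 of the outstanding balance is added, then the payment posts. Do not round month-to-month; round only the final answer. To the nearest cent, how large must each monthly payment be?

€391.17

Monthly rate r = 21.5%/12 = 1.79167% = 0.0179167.
Level-payment amortization: P = B₀·r / (1 − (1+r)^(−n)) = 14310.00·0.0179167 / (1 − 1.01792^(−60)).
Denominator 1 − (1+r)^(−60) = 0.65543871.
P = 256.387 / 0.65543871 ≈ 391.17.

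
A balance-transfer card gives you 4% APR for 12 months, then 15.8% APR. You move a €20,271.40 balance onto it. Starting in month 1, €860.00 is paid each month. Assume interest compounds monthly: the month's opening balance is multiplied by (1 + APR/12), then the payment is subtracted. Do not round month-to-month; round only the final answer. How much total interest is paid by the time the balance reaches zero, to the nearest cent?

Promo months 1–12 at r₀ = 4%/12 = 0.00333333; months 13+ at r₁ = 15.8%/12 = 0.0131667.
After month 12: iterate B ← B·(1+r₀) − €860.00 for 12 months → €10,585.97.
Then at r₁ with €860.00/mo: n₂ = −ln(1 − r₁·B/P)/ln(1+r₁) ≈ 13.52 → 14 more payments.
Total paid = 25·€860.00 + €446.73 = €21,946.73; interest = €21,946.73 − €20,271.40 = €1,675.33.

€1,675.33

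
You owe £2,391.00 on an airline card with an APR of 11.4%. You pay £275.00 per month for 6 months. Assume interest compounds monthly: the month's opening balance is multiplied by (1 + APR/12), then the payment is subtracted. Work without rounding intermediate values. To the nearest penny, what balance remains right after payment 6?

Monthly rate r = 11.4%/12 = 0.95% = 0.0095.
Each month: B ← B·(1+r) − £275.00.
Month 1: interest £22.71; balance after payment £2,138.71.
Month 2: interest £20.32; balance after payment £1,884.03.
Month 3: interest £17.90; balance after payment £1,626.93.
Month 4: interest £15.46; balance after payment £1,367.39.
Month 5: interest £12.99; balance after payment £1,105.38.
Month 6: interest £10.50; balance after payment £840.88.

£840.88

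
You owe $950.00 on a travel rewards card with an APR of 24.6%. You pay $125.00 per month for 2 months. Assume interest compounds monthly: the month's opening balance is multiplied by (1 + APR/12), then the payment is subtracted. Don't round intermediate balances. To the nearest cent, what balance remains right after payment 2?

Monthly rate r = 24.6%/12 = 2.05% = 0.0205.
Each month: B ← B·(1+r) − $125.00.
Month 1: interest $19.48; balance after payment $844.48.
Month 2: interest $17.31; balance after payment $736.79.

$736.79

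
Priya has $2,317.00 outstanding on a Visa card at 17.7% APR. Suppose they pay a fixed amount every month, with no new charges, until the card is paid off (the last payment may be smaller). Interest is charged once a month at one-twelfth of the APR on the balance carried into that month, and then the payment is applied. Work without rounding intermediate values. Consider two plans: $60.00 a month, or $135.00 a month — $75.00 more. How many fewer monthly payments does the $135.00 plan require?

38 fewer payments

Monthly rate r = 17.7%/12 = 1.475% = 0.01475.
At $60.00/mo: n = ⌈−ln(1 − rB₀/P)/ln(1+r)⌉ = 58 payments (last $34.61); total interest = total paid − $2,317.00 = $1,137.61.
At $135.00/mo: 20 payments (last $126.30); total interest $374.30.
Payments saved = 58 − 20 = 38.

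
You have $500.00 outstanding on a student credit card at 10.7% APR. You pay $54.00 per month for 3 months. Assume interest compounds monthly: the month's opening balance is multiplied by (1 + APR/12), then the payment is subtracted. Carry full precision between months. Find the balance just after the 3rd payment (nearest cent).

$350.05

Monthly rate r = 10.7%/12 = 0.891667% = 0.00891667.
Each month: B ← B·(1+r) − $54.00.
Month 1: interest $4.46; balance after payment $450.46.
Month 2: interest $4.02; balance after payment $400.47.
Month 3: interest $3.57; balance after payment $350.05.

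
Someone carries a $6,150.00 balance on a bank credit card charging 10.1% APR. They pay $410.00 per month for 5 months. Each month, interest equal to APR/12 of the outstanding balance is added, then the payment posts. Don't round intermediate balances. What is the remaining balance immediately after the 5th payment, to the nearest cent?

$4,328.41

Monthly rate r = 10.1%/12 = 0.841667% = 0.00841667.
Each month: B ← B·(1+r) − $410.00.
Month 1: interest $51.76; balance after payment $5,791.76.
Month 2: interest $48.75; balance after payment $5,430.51.
Month 3: interest $45.71; balance after payment $5,066.22.
Month 4: interest $42.64; balance after payment $4,698.86.
Month 5: interest $39.55; balance after payment $4,328.41.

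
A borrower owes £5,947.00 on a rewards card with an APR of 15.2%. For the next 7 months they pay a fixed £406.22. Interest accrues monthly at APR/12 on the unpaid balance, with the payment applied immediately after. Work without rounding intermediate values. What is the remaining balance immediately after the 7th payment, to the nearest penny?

£3,540.86

Monthly rate r = 15.2%/12 = 1.26667% = 0.0126667.
Each month: B ← B·(1+r) − £406.22.
Month 1: interest £75.33; balance after payment £5,616.11.
Month 2: interest £71.14; balance after payment £5,281.03.
Month 3: interest £66.89; balance after payment £4,941.70.
Month 4: interest £62.59; balance after payment £4,598.07.
Month 5: interest £58.24; balance after payment £4,250.10.
Month 6: interest £53.83; balance after payment £3,897.71.
Month 7: interest £49.37; balance after payment £3,540.86.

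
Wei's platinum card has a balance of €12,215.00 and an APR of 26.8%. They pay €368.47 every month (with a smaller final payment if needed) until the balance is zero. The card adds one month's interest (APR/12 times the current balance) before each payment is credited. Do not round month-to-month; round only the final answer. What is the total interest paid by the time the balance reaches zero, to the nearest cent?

Monthly rate r = 26.8%/12 = 2.23333% = 0.0223333.
Payoff takes n = ⌈−ln(1 − rB₀/P)/ln(1+r)⌉ = ⌈61.051⌉ = 62 payments; the last is €19.02.
Total paid = 61·€368.47 + €19.02 = €22,495.69.
Total interest = total paid − principal = €22,495.69 − €12,215.00 = €10,280.69.

€10,280.69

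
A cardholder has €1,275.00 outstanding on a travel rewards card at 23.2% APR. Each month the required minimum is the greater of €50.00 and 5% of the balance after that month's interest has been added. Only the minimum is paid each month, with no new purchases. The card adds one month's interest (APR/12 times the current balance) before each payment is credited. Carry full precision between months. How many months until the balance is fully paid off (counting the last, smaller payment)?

34 months

Monthly rate r = 23.2%/12 = 1.93333% = 0.0193333.
While 5% of the post-interest balance exceeds €50.00, each month B ← (B·(1+r))·(1 − 0.05), i.e. B shrinks by the factor (1+r)·0.95 = 0.96837.
This holds for months 1–9. Entering month 10 the balance is €954.70; 5% of the post-interest balance is now below €50.00, so the flat €50.00 minimum applies from here.
From month 10 a fixed €50.00 at rate r clears €954.70 in 25 more payments. Total: 9 + 25 = 34 months.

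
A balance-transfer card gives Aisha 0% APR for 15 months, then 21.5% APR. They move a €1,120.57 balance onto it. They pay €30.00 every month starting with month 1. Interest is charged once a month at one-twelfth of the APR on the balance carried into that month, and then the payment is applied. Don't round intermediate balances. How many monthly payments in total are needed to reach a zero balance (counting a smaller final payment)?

44 months

Promo months 1–15 at r₀ = 0%/12 = 0; months 16+ at r₁ = 21.5%/12 = 0.0179167.
After month 15 (no interest yet): B = €1,120.57 − 15·€30.00 = €670.57.
Then at r₁ with €30.00/mo: n₂ = −ln(1 − r₁·B/P)/ln(1+r₁) ≈ 28.81 → 29 more payments.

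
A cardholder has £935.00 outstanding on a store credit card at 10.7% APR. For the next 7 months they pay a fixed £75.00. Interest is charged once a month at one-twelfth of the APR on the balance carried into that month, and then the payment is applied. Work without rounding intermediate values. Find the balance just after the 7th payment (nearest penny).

Monthly rate r = 10.7%/12 = 0.891667% = 0.00891667.
Each month: B ← B·(1+r) − £75.00.
Month 1: interest £8.34; balance after payment £868.34.
Month 2: interest £7.74; balance after payment £801.08.
Month 3: interest £7.14; balance after payment £733.22.
Month 4: interest £6.54; balance after payment £664.76.
Month 5: interest £5.93; balance after payment £595.69.
Month 6: interest £5.31; balance after payment £526.00.
Month 7: interest £4.69; balance after payment £455.69.

£455.69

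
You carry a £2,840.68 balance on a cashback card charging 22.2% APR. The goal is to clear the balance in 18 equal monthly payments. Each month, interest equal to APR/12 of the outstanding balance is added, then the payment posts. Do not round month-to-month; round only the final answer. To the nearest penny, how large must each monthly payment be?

Monthly rate r = 22.2%/12 = 1.85% = 0.0185.
Level-payment amortization: P = B₀·r / (1 − (1+r)^(−n)) = 2840.68·0.0185 / (1 − 1.0185^(−18)).
Denominator 1 − (1+r)^(−18) = 0.281045511.
P = 52.5526 / 0.281045511 ≈ 186.99.

£186.99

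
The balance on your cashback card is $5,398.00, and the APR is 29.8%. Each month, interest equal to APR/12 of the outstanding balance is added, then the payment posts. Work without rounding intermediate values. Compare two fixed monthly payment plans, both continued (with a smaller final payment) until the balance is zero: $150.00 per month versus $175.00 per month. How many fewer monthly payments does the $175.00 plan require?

32 fewer payments

Monthly rate r = 29.8%/12 = 2.48333% = 0.0248333.
At $150.00/mo: n = ⌈−ln(1 − rB₀/P)/ln(1+r)⌉ = 92 payments (last $55.26); total interest = total paid − $5,398.00 = $8,307.26.
At $175.00/mo: 60 payments (last $37.26); total interest $4,964.26.
Payments saved = 92 − 60 = 32.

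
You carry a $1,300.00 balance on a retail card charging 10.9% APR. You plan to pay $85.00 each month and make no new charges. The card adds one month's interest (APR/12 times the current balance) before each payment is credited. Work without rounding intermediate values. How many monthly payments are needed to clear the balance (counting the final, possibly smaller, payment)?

Monthly rate r = 10.9%/12 = 0.908333% = 0.00908333.
Recurrence: B ← B·(1+r) − $85.00.
Month 1: interest $11.81; balance after payment $1,226.81.
Month 2: interest $11.14; balance after payment $1,152.95.
Closed form: n = −ln(1 − rB₀/P)/ln(1+r) = −ln(0.86108)/ln(1.00908) ≈ 16.541, so the balance reaches zero during payment 17.

17 payments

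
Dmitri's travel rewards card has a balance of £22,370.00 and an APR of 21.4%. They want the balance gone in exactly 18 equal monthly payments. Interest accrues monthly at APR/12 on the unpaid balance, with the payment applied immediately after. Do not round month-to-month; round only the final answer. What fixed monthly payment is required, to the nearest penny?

£1,463.85

Monthly rate r = 21.4%/12 = 1.78333% = 0.0178333.
Level-payment amortization: P = B₀·r / (1 − (1+r)^(−n)) = 22370.00·0.0178333 / (1 − 1.01783^(−18)).
Denominator 1 − (1+r)^(−18) = 0.272521861.
P = 398.932 / 0.272521861 ≈ 1463.85.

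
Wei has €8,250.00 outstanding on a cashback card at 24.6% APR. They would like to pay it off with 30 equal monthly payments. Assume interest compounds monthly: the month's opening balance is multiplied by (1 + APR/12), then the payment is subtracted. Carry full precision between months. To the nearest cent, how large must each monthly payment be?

€370.90

Monthly rate r = 24.6%/12 = 2.05% = 0.0205.
Level-payment amortization: P = B₀·r / (1 − (1+r)^(−n)) = 8250.00·0.0205 / (1 − 1.0205^(−30)).
Denominator 1 − (1+r)^(−30) = 0.455986436.
P = 169.125 / 0.455986436 ≈ 370.90.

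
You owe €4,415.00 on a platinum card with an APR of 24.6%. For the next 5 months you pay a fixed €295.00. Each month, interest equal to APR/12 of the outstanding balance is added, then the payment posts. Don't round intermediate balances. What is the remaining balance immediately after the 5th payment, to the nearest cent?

€3,349.75

Monthly rate r = 24.6%/12 = 2.05% = 0.0205.
Each month: B ← B·(1+r) − €295.00.
Month 1: interest €90.51; balance after payment €4,210.51.
Month 2: interest €86.32; balance after payment €4,001.82.
Month 3: interest €82.04; balance after payment €3,788.86.
Month 4: interest €77.67; balance after payment €3,571.53.
Month 5: interest €73.22; balance after payment €3,349.75.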